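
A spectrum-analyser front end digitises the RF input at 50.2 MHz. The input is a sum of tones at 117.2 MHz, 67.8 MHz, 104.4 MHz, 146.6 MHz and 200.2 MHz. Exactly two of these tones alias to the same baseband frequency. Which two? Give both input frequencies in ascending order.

104.4 MHz, 146.6 MHz

fs/2 = 25.1 MHz.
117.2 MHz mod fs = 16.8 MHz.
16.8 MHz ≤ fs/2 = 25.1 MHz, appears at 16.8 MHz.
67.8 MHz mod fs = 17.6 MHz.
17.6 MHz ≤ fs/2 = 25.1 MHz, appears at 17.6 MHz.
104.4 MHz mod fs = 4 MHz.
4 MHz ≤ fs/2 = 25.1 MHz, appears at 4 MHz.
146.6 MHz mod fs = 46.2 MHz.
46.2 MHz > fs/2 = 25.1 MHz, folds to fs − 46.2 MHz = 4 MHz.
200.2 MHz mod fs = 49.6 MHz.
49.6 MHz > fs/2 = 25.1 MHz, folds to fs − 49.6 MHz = 0.6 MHz.
104.4 MHz and 146.6 MHz both map to 4 MHz.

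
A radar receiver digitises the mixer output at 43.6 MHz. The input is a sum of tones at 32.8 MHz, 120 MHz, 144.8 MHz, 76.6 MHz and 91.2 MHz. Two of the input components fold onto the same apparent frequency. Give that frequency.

fs/2 = 21.8 MHz.
32.8 MHz > fs/2 = 21.8 MHz, folds to fs − 32.8 MHz = 10.8 MHz.
120 MHz mod fs = 32.8 MHz.
32.8 MHz > fs/2 = 21.8 MHz, folds to fs − 32.8 MHz = 10.8 MHz.
144.8 MHz mod fs = 14 MHz.
14 MHz ≤ fs/2 = 21.8 MHz, appears at 14 MHz.
76.6 MHz mod fs = 33 MHz.
33 MHz > fs/2 = 21.8 MHz, folds to fs − 33 MHz = 10.6 MHz.
91.2 MHz mod fs = 4 MHz.
4 MHz ≤ fs/2 = 21.8 MHz, appears at 4 MHz.
32.8 MHz and 120 MHz both map to 10.8 MHz.

10.8 MHz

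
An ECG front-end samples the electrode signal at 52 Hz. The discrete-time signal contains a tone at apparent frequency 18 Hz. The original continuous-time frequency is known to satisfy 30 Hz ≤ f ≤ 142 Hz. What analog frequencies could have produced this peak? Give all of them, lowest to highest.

Frequencies that alias to 18 Hz are k·fs ± 18 Hz for integer k ≥ 0.
k=0: 18 Hz.
k=1: 34 Hz, 70 Hz.
k=2: 86 Hz, 122 Hz.
k=3: 138 Hz, 174 Hz.
k=4: 190 Hz, 226 Hz.
Within [30 Hz, 142 Hz]: 34 Hz, 70 Hz, 86 Hz, 122 Hz, 138 Hz.

34 Hz, 70 Hz, 86 Hz, 122 Hz, 138 Hz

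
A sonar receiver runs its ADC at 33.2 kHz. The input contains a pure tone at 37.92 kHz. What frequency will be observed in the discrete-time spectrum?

37.92 kHz mod fs = 4.72 kHz.
4.72 kHz ≤ fs/2 = 16.6 kHz, appears at 4.72 kHz.

4.72 kHz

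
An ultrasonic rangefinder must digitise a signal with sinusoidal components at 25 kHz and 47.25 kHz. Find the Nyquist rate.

Highest-frequency component: 47.25 kHz.
Nyquist rate = 2 × 47.25 kHz = 94.5 kHz.

94.5 kHz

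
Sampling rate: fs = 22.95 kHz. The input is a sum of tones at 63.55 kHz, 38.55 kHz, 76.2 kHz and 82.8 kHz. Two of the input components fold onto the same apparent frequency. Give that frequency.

7.35 kHz

fs/2 = 11.475 kHz.
63.55 kHz mod fs = 17.65 kHz.
17.65 kHz > fs/2 = 11.475 kHz, folds to fs − 17.65 kHz = 5.3 kHz.
38.55 kHz mod fs = 15.6 kHz.
15.6 kHz > fs/2 = 11.475 kHz, folds to fs − 15.6 kHz = 7.35 kHz.
76.2 kHz mod fs = 7.35 kHz.
7.35 kHz ≤ fs/2 = 11.475 kHz, appears at 7.35 kHz.
82.8 kHz mod fs = 13.95 kHz.
13.95 kHz > fs/2 = 11.475 kHz, folds to fs − 13.95 kHz = 9 kHz.
38.55 kHz and 76.2 kHz both map to 7.35 kHz.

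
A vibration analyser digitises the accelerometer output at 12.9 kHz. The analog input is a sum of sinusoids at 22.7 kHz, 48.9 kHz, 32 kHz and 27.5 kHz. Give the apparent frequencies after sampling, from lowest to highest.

1.7 kHz, 2.7 kHz, 3.1 kHz, 6.2 kHz

fs/2 = 6.45 kHz.
22.7 kHz mod fs = 9.8 kHz.
9.8 kHz > fs/2 = 6.45 kHz, folds to fs − 9.8 kHz = 3.1 kHz.
48.9 kHz mod fs = 10.2 kHz.
10.2 kHz > fs/2 = 6.45 kHz, folds to fs − 10.2 kHz = 2.7 kHz.
32 kHz mod fs = 6.2 kHz.
6.2 kHz ≤ fs/2 = 6.45 kHz, appears at 6.2 kHz.
27.5 kHz mod fs = 1.7 kHz.
1.7 kHz ≤ fs/2 = 6.45 kHz, appears at 1.7 kHz.
Distinct values: {1.7 kHz, 2.7 kHz, 3.1 kHz, 6.2 kHz}.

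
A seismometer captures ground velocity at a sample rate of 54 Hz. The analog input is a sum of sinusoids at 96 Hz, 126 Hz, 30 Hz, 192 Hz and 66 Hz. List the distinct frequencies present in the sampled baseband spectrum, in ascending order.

12 Hz, 18 Hz, 24 Hz

fs/2 = 27 Hz.
96 Hz mod fs = 42 Hz.
42 Hz > fs/2 = 27 Hz, folds to fs − 42 Hz = 12 Hz.
126 Hz mod fs = 18 Hz.
18 Hz ≤ fs/2 = 27 Hz, appears at 18 Hz.
30 Hz > fs/2 = 27 Hz, folds to fs − 30 Hz = 24 Hz.
192 Hz mod fs = 30 Hz.
30 Hz > fs/2 = 27 Hz, folds to fs − 30 Hz = 24 Hz.
66 Hz mod fs = 12 Hz.
12 Hz ≤ fs/2 = 27 Hz, appears at 12 Hz.
Distinct values: {12 Hz, 18 Hz, 24 Hz}.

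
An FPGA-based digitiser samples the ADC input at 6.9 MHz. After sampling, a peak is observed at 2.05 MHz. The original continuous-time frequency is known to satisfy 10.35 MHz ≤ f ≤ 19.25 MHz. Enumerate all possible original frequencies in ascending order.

Frequencies that alias to 2.05 MHz are k·fs ± 2.05 MHz for integer k ≥ 0.
k=0: 2.05 MHz.
k=1: 4.85 MHz, 8.95 MHz.
k=2: 11.75 MHz, 15.85 MHz.
k=3: 18.65 MHz, 22.75 MHz.
k=4: 25.55 MHz, 29.65 MHz.
Within [10.35 MHz, 19.25 MHz]: 11.75 MHz, 15.85 MHz, 18.65 MHz.

11.75 MHz, 15.85 MHz, 18.65 MHz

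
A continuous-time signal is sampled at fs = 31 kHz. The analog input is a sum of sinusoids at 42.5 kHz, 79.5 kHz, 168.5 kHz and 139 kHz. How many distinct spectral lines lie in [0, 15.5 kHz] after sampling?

3

fs/2 = 15.5 kHz.
42.5 kHz mod fs = 11.5 kHz.
11.5 kHz ≤ fs/2 = 15.5 kHz, appears at 11.5 kHz.
79.5 kHz mod fs = 17.5 kHz.
17.5 kHz > fs/2 = 15.5 kHz, folds to fs − 17.5 kHz = 13.5 kHz.
168.5 kHz mod fs = 13.5 kHz.
13.5 kHz ≤ fs/2 = 15.5 kHz, appears at 13.5 kHz.
139 kHz mod fs = 15 kHz.
15 kHz ≤ fs/2 = 15.5 kHz, appears at 15 kHz.
Distinct values: {11.5 kHz, 13.5 kHz, 15 kHz} → 3.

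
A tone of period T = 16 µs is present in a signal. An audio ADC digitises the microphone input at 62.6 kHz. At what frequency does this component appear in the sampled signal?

0.1 kHz

T = 16 µs → f = 1/T = 62.5 kHz.
62.5 kHz > fs/2 = 31.3 kHz, folds to fs − 62.5 kHz = 0.1 kHz.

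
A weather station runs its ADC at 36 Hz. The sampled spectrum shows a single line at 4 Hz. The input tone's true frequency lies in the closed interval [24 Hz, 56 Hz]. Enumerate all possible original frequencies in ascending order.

Frequencies that alias to 4 Hz are k·fs ± 4 Hz for integer k ≥ 0.
k=0: 4 Hz.
k=1: 32 Hz, 40 Hz.
k=2: 68 Hz, 76 Hz.
Within [24 Hz, 56 Hz]: 32 Hz, 40 Hz.

32 Hz, 40 Hz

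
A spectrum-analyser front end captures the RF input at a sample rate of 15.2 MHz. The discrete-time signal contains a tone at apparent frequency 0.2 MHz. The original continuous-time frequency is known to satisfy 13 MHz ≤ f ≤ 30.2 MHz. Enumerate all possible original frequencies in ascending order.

15 MHz, 15.4 MHz, 30.2 MHz

Frequencies that alias to 0.2 MHz are k·fs ± 0.2 MHz for integer k ≥ 0.
k=0: 0.2 MHz.
k=1: 15 MHz, 15.4 MHz.
k=2: 30.2 MHz, 30.6 MHz.
k=3: 45.4 MHz, 45.8 MHz.
Within [13 MHz, 30.2 MHz]: 15 MHz, 15.4 MHz, 30.2 MHz.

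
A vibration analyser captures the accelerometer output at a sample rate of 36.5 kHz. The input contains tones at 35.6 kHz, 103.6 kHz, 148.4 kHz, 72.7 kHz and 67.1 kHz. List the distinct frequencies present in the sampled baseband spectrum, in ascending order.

0.3 kHz, 0.9 kHz, 2.4 kHz, 5.9 kHz

fs/2 = 18.25 kHz.
35.6 kHz > fs/2 = 18.25 kHz, folds to fs − 35.6 kHz = 0.9 kHz.
103.6 kHz mod fs = 30.6 kHz.
30.6 kHz > fs/2 = 18.25 kHz, folds to fs − 30.6 kHz = 5.9 kHz.
148.4 kHz mod fs = 2.4 kHz.
2.4 kHz ≤ fs/2 = 18.25 kHz, appears at 2.4 kHz.
72.7 kHz mod fs = 36.2 kHz.
36.2 kHz > fs/2 = 18.25 kHz, folds to fs − 36.2 kHz = 0.3 kHz.
67.1 kHz mod fs = 30.6 kHz.
30.6 kHz > fs/2 = 18.25 kHz, folds to fs − 30.6 kHz = 5.9 kHz.
Distinct values: {0.3 kHz, 0.9 kHz, 2.4 kHz, 5.9 kHz}.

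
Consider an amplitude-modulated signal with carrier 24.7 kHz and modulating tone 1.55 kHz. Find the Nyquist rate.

52.5 kHz

AM sidebands sit at fc ± fm = 23.15 kHz and 26.25 kHz.
Highest-frequency component: 26.25 kHz.
Nyquist rate = 2 × 26.25 kHz = 52.5 kHz.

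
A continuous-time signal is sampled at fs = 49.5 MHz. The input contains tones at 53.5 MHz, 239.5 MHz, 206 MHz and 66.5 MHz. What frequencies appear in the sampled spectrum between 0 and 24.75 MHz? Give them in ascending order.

fs/2 = 24.75 MHz.
53.5 MHz mod fs = 4 MHz.
4 MHz ≤ fs/2 = 24.75 MHz, appears at 4 MHz.
239.5 MHz mod fs = 41.5 MHz.
41.5 MHz > fs/2 = 24.75 MHz, folds to fs − 41.5 MHz = 8 MHz.
206 MHz mod fs = 8 MHz.
8 MHz ≤ fs/2 = 24.75 MHz, appears at 8 MHz.
66.5 MHz mod fs = 17 MHz.
17 MHz ≤ fs/2 = 24.75 MHz, appears at 17 MHz.
Distinct values: {4 MHz, 8 MHz, 17 MHz}.

4 MHz, 8 MHz, 17 MHz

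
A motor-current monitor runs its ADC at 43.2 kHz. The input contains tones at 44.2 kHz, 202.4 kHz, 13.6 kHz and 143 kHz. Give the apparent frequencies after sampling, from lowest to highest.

1 kHz, 13.4 kHz, 13.6 kHz

fs/2 = 21.6 kHz.
44.2 kHz mod fs = 1 kHz.
1 kHz ≤ fs/2 = 21.6 kHz, appears at 1 kHz.
202.4 kHz mod fs = 29.6 kHz.
29.6 kHz > fs/2 = 21.6 kHz, folds to fs − 29.6 kHz = 13.6 kHz.
13.6 kHz ≤ fs/2 = 21.6 kHz, passes unchanged.
143 kHz mod fs = 13.4 kHz.
13.4 kHz ≤ fs/2 = 21.6 kHz, appears at 13.4 kHz.
Distinct values: {1 kHz, 13.4 kHz, 13.6 kHz}.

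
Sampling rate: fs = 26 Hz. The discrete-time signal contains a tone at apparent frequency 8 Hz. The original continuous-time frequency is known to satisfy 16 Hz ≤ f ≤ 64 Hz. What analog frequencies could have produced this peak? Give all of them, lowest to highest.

Frequencies that alias to 8 Hz are k·fs ± 8 Hz for integer k ≥ 0.
k=0: 8 Hz.
k=1: 18 Hz, 34 Hz.
k=2: 44 Hz, 60 Hz.
k=3: 70 Hz, 86 Hz.
Within [16 Hz, 64 Hz]: 18 Hz, 34 Hz, 44 Hz, 60 Hz.

18 Hz, 34 Hz, 44 Hz, 60 Hz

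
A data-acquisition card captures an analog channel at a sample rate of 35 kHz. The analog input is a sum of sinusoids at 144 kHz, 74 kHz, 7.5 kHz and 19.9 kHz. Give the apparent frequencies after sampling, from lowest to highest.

fs/2 = 17.5 kHz.
144 kHz mod fs = 4 kHz.
4 kHz ≤ fs/2 = 17.5 kHz, appears at 4 kHz.
74 kHz mod fs = 4 kHz.
4 kHz ≤ fs/2 = 17.5 kHz, appears at 4 kHz.
7.5 kHz ≤ fs/2 = 17.5 kHz, passes unchanged.
19.9 kHz > fs/2 = 17.5 kHz, folds to fs − 19.9 kHz = 15.1 kHz.
Distinct values: {4 kHz, 7.5 kHz, 15.1 kHz}.

4 kHz, 7.5 kHz, 15.1 kHz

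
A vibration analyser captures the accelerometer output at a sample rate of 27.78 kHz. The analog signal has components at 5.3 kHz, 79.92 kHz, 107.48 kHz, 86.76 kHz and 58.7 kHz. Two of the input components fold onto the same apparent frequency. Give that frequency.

fs/2 = 13.89 kHz.
5.3 kHz ≤ fs/2 = 13.89 kHz, passes unchanged.
79.92 kHz mod fs = 24.36 kHz.
24.36 kHz > fs/2 = 13.89 kHz, folds to fs − 24.36 kHz = 3.42 kHz.
107.48 kHz mod fs = 24.14 kHz.
24.14 kHz > fs/2 = 13.89 kHz, folds to fs − 24.14 kHz = 3.64 kHz.
86.76 kHz mod fs = 3.42 kHz.
3.42 kHz ≤ fs/2 = 13.89 kHz, appears at 3.42 kHz.
58.7 kHz mod fs = 3.14 kHz.
3.14 kHz ≤ fs/2 = 13.89 kHz, appears at 3.14 kHz.
79.92 kHz and 86.76 kHz both map to 3.42 kHz.

3.42 kHz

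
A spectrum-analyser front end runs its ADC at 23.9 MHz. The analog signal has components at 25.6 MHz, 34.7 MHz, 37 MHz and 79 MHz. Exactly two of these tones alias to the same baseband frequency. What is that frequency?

10.8 MHz

fs/2 = 11.95 MHz.
25.6 MHz mod fs = 1.7 MHz.
1.7 MHz ≤ fs/2 = 11.95 MHz, appears at 1.7 MHz.
34.7 MHz mod fs = 10.8 MHz.
10.8 MHz ≤ fs/2 = 11.95 MHz, appears at 10.8 MHz.
37 MHz mod fs = 13.1 MHz.
13.1 MHz > fs/2 = 11.95 MHz, folds to fs − 13.1 MHz = 10.8 MHz.
79 MHz mod fs = 7.3 MHz.
7.3 MHz ≤ fs/2 = 11.95 MHz, appears at 7.3 MHz.
34.7 MHz and 37 MHz both map to 10.8 MHz.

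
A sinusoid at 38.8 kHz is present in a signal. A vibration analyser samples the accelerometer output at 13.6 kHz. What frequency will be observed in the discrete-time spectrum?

2 kHz

38.8 kHz mod fs = 11.6 kHz.
11.6 kHz > fs/2 = 6.8 kHz, folds to fs − 11.6 kHz = 2 kHz.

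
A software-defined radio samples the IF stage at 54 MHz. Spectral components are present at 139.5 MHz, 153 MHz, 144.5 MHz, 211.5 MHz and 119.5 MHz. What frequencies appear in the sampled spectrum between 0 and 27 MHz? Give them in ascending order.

4.5 MHz, 9 MHz, 11.5 MHz, 17.5 MHz, 22.5 MHz

fs/2 = 27 MHz.
139.5 MHz mod fs = 31.5 MHz.
31.5 MHz > fs/2 = 27 MHz, folds to fs − 31.5 MHz = 22.5 MHz.
153 MHz mod fs = 45 MHz.
45 MHz > fs/2 = 27 MHz, folds to fs − 45 MHz = 9 MHz.
144.5 MHz mod fs = 36.5 MHz.
36.5 MHz > fs/2 = 27 MHz, folds to fs − 36.5 MHz = 17.5 MHz.
211.5 MHz mod fs = 49.5 MHz.
49.5 MHz > fs/2 = 27 MHz, folds to fs − 49.5 MHz = 4.5 MHz.
119.5 MHz mod fs = 11.5 MHz.
11.5 MHz ≤ fs/2 = 27 MHz, appears at 11.5 MHz.
Distinct values: {4.5 MHz, 9 MHz, 11.5 MHz, 17.5 MHz, 22.5 MHz}.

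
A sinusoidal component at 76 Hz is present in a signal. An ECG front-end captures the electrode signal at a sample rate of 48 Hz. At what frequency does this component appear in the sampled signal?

20 Hz

76 Hz mod fs = 28 Hz.
28 Hz > fs/2 = 24 Hz, folds to fs − 28 Hz = 20 Hz.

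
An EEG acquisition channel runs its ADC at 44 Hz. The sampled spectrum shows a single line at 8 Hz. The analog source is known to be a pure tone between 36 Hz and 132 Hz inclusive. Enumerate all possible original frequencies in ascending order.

36 Hz, 52 Hz, 80 Hz, 96 Hz, 124 Hz

Frequencies that alias to 8 Hz are k·fs ± 8 Hz for integer k ≥ 0.
k=0: 8 Hz.
k=1: 36 Hz, 52 Hz.
k=2: 80 Hz, 96 Hz.
k=3: 124 Hz, 140 Hz.
k=4: 168 Hz, 184 Hz.
Within [36 Hz, 132 Hz]: 36 Hz, 52 Hz, 80 Hz, 96 Hz, 124 Hz.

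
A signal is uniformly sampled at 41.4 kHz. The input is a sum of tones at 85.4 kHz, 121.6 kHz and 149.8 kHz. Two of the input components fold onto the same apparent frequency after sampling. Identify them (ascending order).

fs/2 = 20.7 kHz.
85.4 kHz mod fs = 2.6 kHz.
2.6 kHz ≤ fs/2 = 20.7 kHz, appears at 2.6 kHz.
121.6 kHz mod fs = 38.8 kHz.
38.8 kHz > fs/2 = 20.7 kHz, folds to fs − 38.8 kHz = 2.6 kHz.
149.8 kHz mod fs = 25.6 kHz.
25.6 kHz > fs/2 = 20.7 kHz, folds to fs − 25.6 kHz = 15.8 kHz.
85.4 kHz and 121.6 kHz both map to 2.6 kHz.

85.4 kHz, 121.6 kHz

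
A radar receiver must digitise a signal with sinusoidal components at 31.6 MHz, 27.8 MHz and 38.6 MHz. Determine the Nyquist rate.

Highest-frequency component: 38.6 MHz.
Nyquist rate = 2 × 38.6 MHz = 77.2 MHz.

77.2 MHz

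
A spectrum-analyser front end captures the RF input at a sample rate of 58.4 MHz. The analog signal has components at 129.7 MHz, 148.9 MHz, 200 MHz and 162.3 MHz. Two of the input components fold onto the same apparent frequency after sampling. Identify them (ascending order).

129.7 MHz, 162.3 MHz

fs/2 = 29.2 MHz.
129.7 MHz mod fs = 12.9 MHz.
12.9 MHz ≤ fs/2 = 29.2 MHz, appears at 12.9 MHz.
148.9 MHz mod fs = 32.1 MHz.
32.1 MHz > fs/2 = 29.2 MHz, folds to fs − 32.1 MHz = 26.3 MHz.
200 MHz mod fs = 24.8 MHz.
24.8 MHz ≤ fs/2 = 29.2 MHz, appears at 24.8 MHz.
162.3 MHz mod fs = 45.5 MHz.
45.5 MHz > fs/2 = 29.2 MHz, folds to fs − 45.5 MHz = 12.9 MHz.
129.7 MHz and 162.3 MHz both map to 12.9 MHz.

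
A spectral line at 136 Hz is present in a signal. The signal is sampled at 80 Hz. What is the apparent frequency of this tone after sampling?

136 Hz mod fs = 56 Hz.
56 Hz > fs/2 = 40 Hz, folds to fs − 56 Hz = 24 Hz.

24 Hz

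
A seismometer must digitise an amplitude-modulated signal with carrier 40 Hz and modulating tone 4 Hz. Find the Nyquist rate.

AM sidebands sit at fc ± fm = 36 Hz and 44 Hz.
Highest-frequency component: 44 Hz.
Nyquist rate = 2 × 44 Hz = 88 Hz.

88 Hz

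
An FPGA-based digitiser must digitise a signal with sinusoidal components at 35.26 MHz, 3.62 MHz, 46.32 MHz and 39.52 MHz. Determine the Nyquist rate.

Highest-frequency component: 46.32 MHz.
Nyquist rate = 2 × 46.32 MHz = 92.64 MHz.

92.64 MHz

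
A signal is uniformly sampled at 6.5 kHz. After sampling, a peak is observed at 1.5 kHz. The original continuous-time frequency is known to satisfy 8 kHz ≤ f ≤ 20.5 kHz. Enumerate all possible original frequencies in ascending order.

Frequencies that alias to 1.5 kHz are k·fs ± 1.5 kHz for integer k ≥ 0.
k=0: 1.5 kHz.
k=1: 5 kHz, 8 kHz.
k=2: 11.5 kHz, 14.5 kHz.
k=3: 18 kHz, 21 kHz.
k=4: 24.5 kHz, 27.5 kHz.
Within [8 kHz, 20.5 kHz]: 8 kHz, 11.5 kHz, 14.5 kHz, 18 kHz.

8 kHz, 11.5 kHz, 14.5 kHz, 18 kHz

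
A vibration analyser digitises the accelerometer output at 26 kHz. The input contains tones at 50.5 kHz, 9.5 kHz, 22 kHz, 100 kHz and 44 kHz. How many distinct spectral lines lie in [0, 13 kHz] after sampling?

4

fs/2 = 13 kHz.
50.5 kHz mod fs = 24.5 kHz.
24.5 kHz > fs/2 = 13 kHz, folds to fs − 24.5 kHz = 1.5 kHz.
9.5 kHz ≤ fs/2 = 13 kHz, passes unchanged.
22 kHz > fs/2 = 13 kHz, folds to fs − 22 kHz = 4 kHz.
100 kHz mod fs = 22 kHz.
22 kHz > fs/2 = 13 kHz, folds to fs − 22 kHz = 4 kHz.
44 kHz mod fs = 18 kHz.
18 kHz > fs/2 = 13 kHz, folds to fs − 18 kHz = 8 kHz.
Distinct values: {1.5 kHz, 4 kHz, 8 kHz, 9.5 kHz} → 4.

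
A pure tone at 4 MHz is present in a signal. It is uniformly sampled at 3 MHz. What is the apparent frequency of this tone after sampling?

1 MHz

4 MHz mod fs = 1 MHz.
1 MHz ≤ fs/2 = 1.5 MHz, appears at 1 MHz.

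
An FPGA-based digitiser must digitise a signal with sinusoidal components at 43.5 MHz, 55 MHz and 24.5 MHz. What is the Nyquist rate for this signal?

110 MHz

Highest-frequency component: 55 MHz.
Nyquist rate = 2 × 55 MHz = 110 MHz.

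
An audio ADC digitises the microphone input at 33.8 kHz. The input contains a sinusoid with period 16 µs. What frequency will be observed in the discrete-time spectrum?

5.1 kHz

T = 16 µs → f = 1/T = 62.5 kHz.
62.5 kHz mod fs = 28.7 kHz.
28.7 kHz > fs/2 = 16.9 kHz, folds to fs − 28.7 kHz = 5.1 kHz.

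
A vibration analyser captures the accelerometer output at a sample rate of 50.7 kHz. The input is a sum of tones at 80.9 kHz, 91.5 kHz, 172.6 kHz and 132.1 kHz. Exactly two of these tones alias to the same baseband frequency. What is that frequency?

fs/2 = 25.35 kHz.
80.9 kHz mod fs = 30.2 kHz.
30.2 kHz > fs/2 = 25.35 kHz, folds to fs − 30.2 kHz = 20.5 kHz.
91.5 kHz mod fs = 40.8 kHz.
40.8 kHz > fs/2 = 25.35 kHz, folds to fs − 40.8 kHz = 9.9 kHz.
172.6 kHz mod fs = 20.5 kHz.
20.5 kHz ≤ fs/2 = 25.35 kHz, appears at 20.5 kHz.
132.1 kHz mod fs = 30.7 kHz.
30.7 kHz > fs/2 = 25.35 kHz, folds to fs − 30.7 kHz = 20 kHz.
80.9 kHz and 172.6 kHz both map to 20.5 kHz.

20.5 kHz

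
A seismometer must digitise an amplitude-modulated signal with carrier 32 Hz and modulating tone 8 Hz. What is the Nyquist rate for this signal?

80 Hz

AM sidebands sit at fc ± fm = 24 Hz and 40 Hz.
Highest-frequency component: 40 Hz.
Nyquist rate = 2 × 40 Hz = 80 Hz.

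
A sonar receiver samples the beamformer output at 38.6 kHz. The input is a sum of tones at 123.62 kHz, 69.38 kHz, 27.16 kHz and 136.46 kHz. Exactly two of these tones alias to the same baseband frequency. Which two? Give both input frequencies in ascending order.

69.38 kHz, 123.62 kHz

fs/2 = 19.3 kHz.
123.62 kHz mod fs = 7.82 kHz.
7.82 kHz ≤ fs/2 = 19.3 kHz, appears at 7.82 kHz.
69.38 kHz mod fs = 30.78 kHz.
30.78 kHz > fs/2 = 19.3 kHz, folds to fs − 30.78 kHz = 7.82 kHz.
27.16 kHz > fs/2 = 19.3 kHz, folds to fs − 27.16 kHz = 11.44 kHz.
136.46 kHz mod fs = 20.66 kHz.
20.66 kHz > fs/2 = 19.3 kHz, folds to fs − 20.66 kHz = 17.94 kHz.
69.38 kHz and 123.62 kHz both map to 7.82 kHz.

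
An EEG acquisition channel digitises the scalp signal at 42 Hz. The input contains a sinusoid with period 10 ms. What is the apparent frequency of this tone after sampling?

16 Hz

T = 10 ms → f = 1/T = 100 Hz.
100 Hz mod fs = 16 Hz.
16 Hz ≤ fs/2 = 21 Hz, appears at 16 Hz.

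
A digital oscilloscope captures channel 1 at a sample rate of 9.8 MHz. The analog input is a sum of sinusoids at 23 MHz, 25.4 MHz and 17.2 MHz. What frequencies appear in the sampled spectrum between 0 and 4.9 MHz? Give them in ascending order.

fs/2 = 4.9 MHz.
23 MHz mod fs = 3.4 MHz.
3.4 MHz ≤ fs/2 = 4.9 MHz, appears at 3.4 MHz.
25.4 MHz mod fs = 5.8 MHz.
5.8 MHz > fs/2 = 4.9 MHz, folds to fs − 5.8 MHz = 4 MHz.
17.2 MHz mod fs = 7.4 MHz.
7.4 MHz > fs/2 = 4.9 MHz, folds to fs − 7.4 MHz = 2.4 MHz.
Distinct values: {2.4 MHz, 3.4 MHz, 4 MHz}.

2.4 MHz, 3.4 MHz, 4 MHz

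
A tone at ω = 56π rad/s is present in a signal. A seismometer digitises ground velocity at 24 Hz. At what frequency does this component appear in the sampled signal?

ω = 56π rad/s → f = ω/(2π) = 28 Hz.
28 Hz mod fs = 4 Hz.
4 Hz ≤ fs/2 = 12 Hz, appears at 4 Hz.

4 Hz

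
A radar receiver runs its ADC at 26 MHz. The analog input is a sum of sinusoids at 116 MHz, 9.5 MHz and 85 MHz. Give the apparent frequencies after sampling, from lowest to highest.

7 MHz, 9.5 MHz, 12 MHz

fs/2 = 13 MHz.
116 MHz mod fs = 12 MHz.
12 MHz ≤ fs/2 = 13 MHz, appears at 12 MHz.
9.5 MHz ≤ fs/2 = 13 MHz, passes unchanged.
85 MHz mod fs = 7 MHz.
7 MHz ≤ fs/2 = 13 MHz, appears at 7 MHz.
Distinct values: {7 MHz, 9.5 MHz, 12 MHz}.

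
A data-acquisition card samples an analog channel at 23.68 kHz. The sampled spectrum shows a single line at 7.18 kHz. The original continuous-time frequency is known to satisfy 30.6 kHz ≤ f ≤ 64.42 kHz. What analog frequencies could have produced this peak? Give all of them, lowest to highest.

30.86 kHz, 40.18 kHz, 54.54 kHz, 63.86 kHz

Frequencies that alias to 7.18 kHz are k·fs ± 7.18 kHz for integer k ≥ 0.
k=0: 7.18 kHz.
k=1: 16.5 kHz, 30.86 kHz.
k=2: 40.18 kHz, 54.54 kHz.
k=3: 63.86 kHz, 78.22 kHz.
k=4: 87.54 kHz, 101.9 kHz.
Within [30.6 kHz, 64.42 kHz]: 30.86 kHz, 40.18 kHz, 54.54 kHz, 63.86 kHz.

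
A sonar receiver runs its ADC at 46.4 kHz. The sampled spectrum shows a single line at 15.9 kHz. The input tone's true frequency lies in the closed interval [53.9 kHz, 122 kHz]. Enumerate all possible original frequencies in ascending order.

Frequencies that alias to 15.9 kHz are k·fs ± 15.9 kHz for integer k ≥ 0.
k=0: 15.9 kHz.
k=1: 30.5 kHz, 62.3 kHz.
k=2: 76.9 kHz, 108.7 kHz.
k=3: 123.3 kHz, 155.1 kHz.
Within [53.9 kHz, 122 kHz]: 62.3 kHz, 76.9 kHz, 108.7 kHz.

62.3 kHz, 76.9 kHz, 108.7 kHz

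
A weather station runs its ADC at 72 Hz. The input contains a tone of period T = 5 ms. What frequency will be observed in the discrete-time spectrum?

16 Hz

T = 5 ms → f = 1/T = 200 Hz.
200 Hz mod fs = 56 Hz.
56 Hz > fs/2 = 36 Hz, folds to fs − 56 Hz = 16 Hz.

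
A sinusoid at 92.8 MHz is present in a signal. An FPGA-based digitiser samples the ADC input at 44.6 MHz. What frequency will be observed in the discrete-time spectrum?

92.8 MHz mod fs = 3.6 MHz.
3.6 MHz ≤ fs/2 = 22.3 MHz, appears at 3.6 MHz.

3.6 MHz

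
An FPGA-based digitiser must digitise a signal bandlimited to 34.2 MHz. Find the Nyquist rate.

Nyquist rate = 2 × 34.2 MHz = 68.4 MHz.

68.4 MHz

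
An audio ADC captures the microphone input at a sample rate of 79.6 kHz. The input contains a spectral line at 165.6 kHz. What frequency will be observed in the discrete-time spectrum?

6.4 kHz

165.6 kHz mod fs = 6.4 kHz.
6.4 kHz ≤ fs/2 = 39.8 kHz, appears at 6.4 kHz.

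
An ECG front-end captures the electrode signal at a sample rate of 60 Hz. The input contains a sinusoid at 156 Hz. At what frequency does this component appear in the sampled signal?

24 Hz

156 Hz mod fs = 36 Hz.
36 Hz > fs/2 = 30 Hz, folds to fs − 36 Hz = 24 Hz.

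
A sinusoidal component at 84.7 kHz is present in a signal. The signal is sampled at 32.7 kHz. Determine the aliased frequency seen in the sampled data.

13.4 kHz

84.7 kHz mod fs = 19.3 kHz.
19.3 kHz > fs/2 = 16.35 kHz, folds to fs − 19.3 kHz = 13.4 kHz.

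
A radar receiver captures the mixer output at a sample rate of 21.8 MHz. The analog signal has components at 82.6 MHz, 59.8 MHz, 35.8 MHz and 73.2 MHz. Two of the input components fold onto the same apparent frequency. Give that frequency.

fs/2 = 10.9 MHz.
82.6 MHz mod fs = 17.2 MHz.
17.2 MHz > fs/2 = 10.9 MHz, folds to fs − 17.2 MHz = 4.6 MHz.
59.8 MHz mod fs = 16.2 MHz.
16.2 MHz > fs/2 = 10.9 MHz, folds to fs − 16.2 MHz = 5.6 MHz.
35.8 MHz mod fs = 14 MHz.
14 MHz > fs/2 = 10.9 MHz, folds to fs − 14 MHz = 7.8 MHz.
73.2 MHz mod fs = 7.8 MHz.
7.8 MHz ≤ fs/2 = 10.9 MHz, appears at 7.8 MHz.
35.8 MHz and 73.2 MHz both map to 7.8 MHz.

7.8 MHz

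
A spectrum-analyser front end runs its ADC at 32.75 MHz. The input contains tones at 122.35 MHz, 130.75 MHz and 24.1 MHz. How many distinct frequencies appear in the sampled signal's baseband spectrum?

2

fs/2 = 16.375 MHz.
122.35 MHz mod fs = 24.1 MHz.
24.1 MHz > fs/2 = 16.375 MHz, folds to fs − 24.1 MHz = 8.65 MHz.
130.75 MHz mod fs = 32.5 MHz.
32.5 MHz > fs/2 = 16.375 MHz, folds to fs − 32.5 MHz = 0.25 MHz.
24.1 MHz > fs/2 = 16.375 MHz, folds to fs − 24.1 MHz = 8.65 MHz.
Distinct values: {0.25 MHz, 8.65 MHz} → 2.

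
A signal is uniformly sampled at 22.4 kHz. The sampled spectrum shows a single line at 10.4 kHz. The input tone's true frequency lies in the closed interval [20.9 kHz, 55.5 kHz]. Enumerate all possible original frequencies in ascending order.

Frequencies that alias to 10.4 kHz are k·fs ± 10.4 kHz for integer k ≥ 0.
k=0: 10.4 kHz.
k=1: 12 kHz, 32.8 kHz.
k=2: 34.4 kHz, 55.2 kHz.
k=3: 56.8 kHz, 77.6 kHz.
Within [20.9 kHz, 55.5 kHz]: 32.8 kHz, 34.4 kHz, 55.2 kHz.

32.8 kHz, 34.4 kHz, 55.2 kHz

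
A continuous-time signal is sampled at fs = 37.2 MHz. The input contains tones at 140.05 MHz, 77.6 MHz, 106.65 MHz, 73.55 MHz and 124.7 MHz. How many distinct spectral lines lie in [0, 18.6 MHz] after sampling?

fs/2 = 18.6 MHz.
140.05 MHz mod fs = 28.45 MHz.
28.45 MHz > fs/2 = 18.6 MHz, folds to fs − 28.45 MHz = 8.75 MHz.
77.6 MHz mod fs = 3.2 MHz.
3.2 MHz ≤ fs/2 = 18.6 MHz, appears at 3.2 MHz.
106.65 MHz mod fs = 32.25 MHz.
32.25 MHz > fs/2 = 18.6 MHz, folds to fs − 32.25 MHz = 4.95 MHz.
73.55 MHz mod fs = 36.35 MHz.
36.35 MHz > fs/2 = 18.6 MHz, folds to fs − 36.35 MHz = 0.85 MHz.
124.7 MHz mod fs = 13.1 MHz.
13.1 MHz ≤ fs/2 = 18.6 MHz, appears at 13.1 MHz.
Distinct values: {0.85 MHz, 3.2 MHz, 4.95 MHz, 8.75 MHz, 13.1 MHz} → 5.

5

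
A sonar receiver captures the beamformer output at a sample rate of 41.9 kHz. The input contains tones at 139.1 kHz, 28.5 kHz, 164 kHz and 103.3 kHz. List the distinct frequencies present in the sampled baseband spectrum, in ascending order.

3.6 kHz, 13.4 kHz, 19.5 kHz

fs/2 = 20.95 kHz.
139.1 kHz mod fs = 13.4 kHz.
13.4 kHz ≤ fs/2 = 20.95 kHz, appears at 13.4 kHz.
28.5 kHz > fs/2 = 20.95 kHz, folds to fs − 28.5 kHz = 13.4 kHz.
164 kHz mod fs = 38.3 kHz.
38.3 kHz > fs/2 = 20.95 kHz, folds to fs − 38.3 kHz = 3.6 kHz.
103.3 kHz mod fs = 19.5 kHz.
19.5 kHz ≤ fs/2 = 20.95 kHz, appears at 19.5 kHz.
Distinct values: {3.6 kHz, 13.4 kHz, 19.5 kHz}.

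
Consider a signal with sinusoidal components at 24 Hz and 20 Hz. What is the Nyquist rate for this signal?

48 Hz

Highest-frequency component: 24 Hz.
Nyquist rate = 2 × 24 Hz = 48 Hz.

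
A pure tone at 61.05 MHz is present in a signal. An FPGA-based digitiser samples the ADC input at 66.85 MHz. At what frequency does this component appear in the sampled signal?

61.05 MHz > fs/2 = 33.425 MHz, folds to fs − 61.05 MHz = 5.8 MHz.

5.8 MHz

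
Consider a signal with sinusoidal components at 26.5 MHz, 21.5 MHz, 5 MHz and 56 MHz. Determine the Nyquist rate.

112 MHz

Highest-frequency component: 56 MHz.
Nyquist rate = 2 × 56 MHz = 112 MHz.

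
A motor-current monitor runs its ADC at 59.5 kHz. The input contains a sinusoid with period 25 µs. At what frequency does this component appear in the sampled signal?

19.5 kHz

T = 25 µs → f = 1/T = 40 kHz.
40 kHz > fs/2 = 29.75 kHz, folds to fs − 40 kHz = 19.5 kHz.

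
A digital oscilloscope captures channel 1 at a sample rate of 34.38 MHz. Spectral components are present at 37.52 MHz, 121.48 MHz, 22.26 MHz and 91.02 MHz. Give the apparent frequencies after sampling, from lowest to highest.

fs/2 = 17.19 MHz.
37.52 MHz mod fs = 3.14 MHz.
3.14 MHz ≤ fs/2 = 17.19 MHz, appears at 3.14 MHz.
121.48 MHz mod fs = 18.34 MHz.
18.34 MHz > fs/2 = 17.19 MHz, folds to fs − 18.34 MHz = 16.04 MHz.
22.26 MHz > fs/2 = 17.19 MHz, folds to fs − 22.26 MHz = 12.12 MHz.
91.02 MHz mod fs = 22.26 MHz.
22.26 MHz > fs/2 = 17.19 MHz, folds to fs − 22.26 MHz = 12.12 MHz.
Distinct values: {3.14 MHz, 12.12 MHz, 16.04 MHz}.

3.14 MHz, 12.12 MHz, 16.04 MHz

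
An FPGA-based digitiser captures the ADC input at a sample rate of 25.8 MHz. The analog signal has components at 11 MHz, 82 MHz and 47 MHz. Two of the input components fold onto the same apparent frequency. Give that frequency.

4.6 MHz

fs/2 = 12.9 MHz.
11 MHz ≤ fs/2 = 12.9 MHz, passes unchanged.
82 MHz mod fs = 4.6 MHz.
4.6 MHz ≤ fs/2 = 12.9 MHz, appears at 4.6 MHz.
47 MHz mod fs = 21.2 MHz.
21.2 MHz > fs/2 = 12.9 MHz, folds to fs − 21.2 MHz = 4.6 MHz.
47 MHz and 82 MHz both map to 4.6 MHz.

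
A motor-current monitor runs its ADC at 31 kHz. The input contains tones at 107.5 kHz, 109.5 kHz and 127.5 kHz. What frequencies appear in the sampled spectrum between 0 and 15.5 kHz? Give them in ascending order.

3.5 kHz, 14.5 kHz

fs/2 = 15.5 kHz.
107.5 kHz mod fs = 14.5 kHz.
14.5 kHz ≤ fs/2 = 15.5 kHz, appears at 14.5 kHz.
109.5 kHz mod fs = 16.5 kHz.
16.5 kHz > fs/2 = 15.5 kHz, folds to fs − 16.5 kHz = 14.5 kHz.
127.5 kHz mod fs = 3.5 kHz.
3.5 kHz ≤ fs/2 = 15.5 kHz, appears at 3.5 kHz.
Distinct values: {3.5 kHz, 14.5 kHz}.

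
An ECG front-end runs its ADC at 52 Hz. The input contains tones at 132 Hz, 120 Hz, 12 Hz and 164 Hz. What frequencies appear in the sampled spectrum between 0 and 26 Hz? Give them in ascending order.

fs/2 = 26 Hz.
132 Hz mod fs = 28 Hz.
28 Hz > fs/2 = 26 Hz, folds to fs − 28 Hz = 24 Hz.
120 Hz mod fs = 16 Hz.
16 Hz ≤ fs/2 = 26 Hz, appears at 16 Hz.
12 Hz ≤ fs/2 = 26 Hz, passes unchanged.
164 Hz mod fs = 8 Hz.
8 Hz ≤ fs/2 = 26 Hz, appears at 8 Hz.
Distinct values: {8 Hz, 12 Hz, 16 Hz, 24 Hz}.

8 Hz, 12 Hz, 16 Hz, 24 Hz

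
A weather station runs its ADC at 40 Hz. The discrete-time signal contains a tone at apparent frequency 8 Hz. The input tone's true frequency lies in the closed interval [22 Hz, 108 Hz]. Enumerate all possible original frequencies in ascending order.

32 Hz, 48 Hz, 72 Hz, 88 Hz

Frequencies that alias to 8 Hz are k·fs ± 8 Hz for integer k ≥ 0.
k=0: 8 Hz.
k=1: 32 Hz, 48 Hz.
k=2: 72 Hz, 88 Hz.
k=3: 112 Hz, 128 Hz.
Within [22 Hz, 108 Hz]: 32 Hz, 48 Hz, 72 Hz, 88 Hz.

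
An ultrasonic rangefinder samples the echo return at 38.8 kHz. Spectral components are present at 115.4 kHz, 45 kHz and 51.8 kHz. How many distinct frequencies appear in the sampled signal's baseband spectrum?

3

fs/2 = 19.4 kHz.
115.4 kHz mod fs = 37.8 kHz.
37.8 kHz > fs/2 = 19.4 kHz, folds to fs − 37.8 kHz = 1 kHz.
45 kHz mod fs = 6.2 kHz.
6.2 kHz ≤ fs/2 = 19.4 kHz, appears at 6.2 kHz.
51.8 kHz mod fs = 13 kHz.
13 kHz ≤ fs/2 = 19.4 kHz, appears at 13 kHz.
Distinct values: {1 kHz, 6.2 kHz, 13 kHz} → 3.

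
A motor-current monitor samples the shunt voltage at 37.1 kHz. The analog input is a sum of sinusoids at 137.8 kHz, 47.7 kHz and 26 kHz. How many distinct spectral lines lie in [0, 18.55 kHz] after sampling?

fs/2 = 18.55 kHz.
137.8 kHz mod fs = 26.5 kHz.
26.5 kHz > fs/2 = 18.55 kHz, folds to fs − 26.5 kHz = 10.6 kHz.
47.7 kHz mod fs = 10.6 kHz.
10.6 kHz ≤ fs/2 = 18.55 kHz, appears at 10.6 kHz.
26 kHz > fs/2 = 18.55 kHz, folds to fs − 26 kHz = 11.1 kHz.
Distinct values: {10.6 kHz, 11.1 kHz} → 2.

2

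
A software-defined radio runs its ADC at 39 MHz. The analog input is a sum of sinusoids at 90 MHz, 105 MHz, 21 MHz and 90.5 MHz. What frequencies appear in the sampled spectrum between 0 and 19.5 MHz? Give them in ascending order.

fs/2 = 19.5 MHz.
90 MHz mod fs = 12 MHz.
12 MHz ≤ fs/2 = 19.5 MHz, appears at 12 MHz.
105 MHz mod fs = 27 MHz.
27 MHz > fs/2 = 19.5 MHz, folds to fs − 27 MHz = 12 MHz.
21 MHz > fs/2 = 19.5 MHz, folds to fs − 21 MHz = 18 MHz.
90.5 MHz mod fs = 12.5 MHz.
12.5 MHz ≤ fs/2 = 19.5 MHz, appears at 12.5 MHz.
Distinct values: {12 MHz, 12.5 MHz, 18 MHz}.

12 MHz, 12.5 MHz, 18 MHz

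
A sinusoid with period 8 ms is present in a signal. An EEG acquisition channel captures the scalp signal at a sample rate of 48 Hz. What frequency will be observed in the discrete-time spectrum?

T = 8 ms → f = 1/T = 125 Hz.
125 Hz mod fs = 29 Hz.
29 Hz > fs/2 = 24 Hz, folds to fs − 29 Hz = 19 Hz.

19 Hz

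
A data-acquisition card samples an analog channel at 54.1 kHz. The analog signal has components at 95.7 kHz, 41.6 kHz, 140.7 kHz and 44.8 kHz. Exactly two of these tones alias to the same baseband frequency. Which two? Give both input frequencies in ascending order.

fs/2 = 27.05 kHz.
95.7 kHz mod fs = 41.6 kHz.
41.6 kHz > fs/2 = 27.05 kHz, folds to fs − 41.6 kHz = 12.5 kHz.
41.6 kHz > fs/2 = 27.05 kHz, folds to fs − 41.6 kHz = 12.5 kHz.
140.7 kHz mod fs = 32.5 kHz.
32.5 kHz > fs/2 = 27.05 kHz, folds to fs − 32.5 kHz = 21.6 kHz.
44.8 kHz > fs/2 = 27.05 kHz, folds to fs − 44.8 kHz = 9.3 kHz.
41.6 kHz and 95.7 kHz both map to 12.5 kHz.

41.6 kHz, 95.7 kHz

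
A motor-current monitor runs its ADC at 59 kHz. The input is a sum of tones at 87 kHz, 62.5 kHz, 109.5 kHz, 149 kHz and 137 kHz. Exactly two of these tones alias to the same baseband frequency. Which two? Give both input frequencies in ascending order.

87 kHz, 149 kHz

fs/2 = 29.5 kHz.
87 kHz mod fs = 28 kHz.
28 kHz ≤ fs/2 = 29.5 kHz, appears at 28 kHz.
62.5 kHz mod fs = 3.5 kHz.
3.5 kHz ≤ fs/2 = 29.5 kHz, appears at 3.5 kHz.
109.5 kHz mod fs = 50.5 kHz.
50.5 kHz > fs/2 = 29.5 kHz, folds to fs − 50.5 kHz = 8.5 kHz.
149 kHz mod fs = 31 kHz.
31 kHz > fs/2 = 29.5 kHz, folds to fs − 31 kHz = 28 kHz.
137 kHz mod fs = 19 kHz.
19 kHz ≤ fs/2 = 29.5 kHz, appears at 19 kHz.
87 kHz and 149 kHz both map to 28 kHz.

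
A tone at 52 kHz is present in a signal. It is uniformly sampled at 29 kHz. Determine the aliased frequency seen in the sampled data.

6 kHz

52 kHz mod fs = 23 kHz.
23 kHz > fs/2 = 14.5 kHz, folds to fs − 23 kHz = 6 kHz.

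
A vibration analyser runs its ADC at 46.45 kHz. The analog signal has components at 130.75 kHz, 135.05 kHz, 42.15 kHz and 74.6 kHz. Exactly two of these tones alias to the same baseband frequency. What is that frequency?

fs/2 = 23.225 kHz.
130.75 kHz mod fs = 37.85 kHz.
37.85 kHz > fs/2 = 23.225 kHz, folds to fs − 37.85 kHz = 8.6 kHz.
135.05 kHz mod fs = 42.15 kHz.
42.15 kHz > fs/2 = 23.225 kHz, folds to fs − 42.15 kHz = 4.3 kHz.
42.15 kHz > fs/2 = 23.225 kHz, folds to fs − 42.15 kHz = 4.3 kHz.
74.6 kHz mod fs = 28.15 kHz.
28.15 kHz > fs/2 = 23.225 kHz, folds to fs − 28.15 kHz = 18.3 kHz.
42.15 kHz and 135.05 kHz both map to 4.3 kHz.

4.3 kHz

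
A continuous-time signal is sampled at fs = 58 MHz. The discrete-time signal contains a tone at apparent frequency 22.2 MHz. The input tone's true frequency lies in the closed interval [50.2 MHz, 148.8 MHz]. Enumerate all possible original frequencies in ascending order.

80.2 MHz, 93.8 MHz, 138.2 MHz

Frequencies that alias to 22.2 MHz are k·fs ± 22.2 MHz for integer k ≥ 0.
k=0: 22.2 MHz.
k=1: 35.8 MHz, 80.2 MHz.
k=2: 93.8 MHz, 138.2 MHz.
k=3: 151.8 MHz, 196.2 MHz.
Within [50.2 MHz, 148.8 MHz]: 80.2 MHz, 93.8 MHz, 138.2 MHz.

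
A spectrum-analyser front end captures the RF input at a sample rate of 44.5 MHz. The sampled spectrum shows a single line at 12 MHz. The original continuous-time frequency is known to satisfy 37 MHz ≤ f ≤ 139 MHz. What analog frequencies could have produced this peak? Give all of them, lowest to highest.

Frequencies that alias to 12 MHz are k·fs ± 12 MHz for integer k ≥ 0.
k=0: 12 MHz.
k=1: 32.5 MHz, 56.5 MHz.
k=2: 77 MHz, 101 MHz.
k=3: 121.5 MHz, 145.5 MHz.
k=4: 166 MHz, 190 MHz.
Within [37 MHz, 139 MHz]: 56.5 MHz, 77 MHz, 101 MHz, 121.5 MHz.

56.5 MHz, 77 MHz, 101 MHz, 121.5 MHz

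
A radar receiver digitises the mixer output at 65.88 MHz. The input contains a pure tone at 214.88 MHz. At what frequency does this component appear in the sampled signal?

214.88 MHz mod fs = 17.24 MHz.
17.24 MHz ≤ fs/2 = 32.94 MHz, appears at 17.24 MHz.

17.24 MHz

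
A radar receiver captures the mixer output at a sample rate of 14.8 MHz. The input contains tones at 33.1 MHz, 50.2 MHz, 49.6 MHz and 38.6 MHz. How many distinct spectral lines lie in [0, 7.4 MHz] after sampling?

3

fs/2 = 7.4 MHz.
33.1 MHz mod fs = 3.5 MHz.
3.5 MHz ≤ fs/2 = 7.4 MHz, appears at 3.5 MHz.
50.2 MHz mod fs = 5.8 MHz.
5.8 MHz ≤ fs/2 = 7.4 MHz, appears at 5.8 MHz.
49.6 MHz mod fs = 5.2 MHz.
5.2 MHz ≤ fs/2 = 7.4 MHz, appears at 5.2 MHz.
38.6 MHz mod fs = 9 MHz.
9 MHz > fs/2 = 7.4 MHz, folds to fs − 9 MHz = 5.8 MHz.
Distinct values: {3.5 MHz, 5.2 MHz, 5.8 MHz} → 3.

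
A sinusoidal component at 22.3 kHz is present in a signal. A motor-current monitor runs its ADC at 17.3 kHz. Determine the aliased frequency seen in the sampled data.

22.3 kHz mod fs = 5 kHz.
5 kHz ≤ fs/2 = 8.65 kHz, appears at 5 kHz.

5 kHz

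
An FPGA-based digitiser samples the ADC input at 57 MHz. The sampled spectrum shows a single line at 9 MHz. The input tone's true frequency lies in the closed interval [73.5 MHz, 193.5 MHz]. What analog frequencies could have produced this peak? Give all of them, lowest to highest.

105 MHz, 123 MHz, 162 MHz, 180 MHz

Frequencies that alias to 9 MHz are k·fs ± 9 MHz for integer k ≥ 0.
k=0: 9 MHz.
k=1: 48 MHz, 66 MHz.
k=2: 105 MHz, 123 MHz.
k=3: 162 MHz, 180 MHz.
k=4: 219 MHz, 237 MHz.
Within [73.5 MHz, 193.5 MHz]: 105 MHz, 123 MHz, 162 MHz, 180 MHz.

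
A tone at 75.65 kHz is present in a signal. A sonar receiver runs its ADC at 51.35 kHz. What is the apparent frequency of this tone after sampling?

75.65 kHz mod fs = 24.3 kHz.
24.3 kHz ≤ fs/2 = 25.675 kHz, appears at 24.3 kHz.

24.3 kHz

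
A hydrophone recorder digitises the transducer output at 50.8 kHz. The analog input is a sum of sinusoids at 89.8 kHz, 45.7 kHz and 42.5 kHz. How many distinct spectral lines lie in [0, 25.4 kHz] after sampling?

fs/2 = 25.4 kHz.
89.8 kHz mod fs = 39 kHz.
39 kHz > fs/2 = 25.4 kHz, folds to fs − 39 kHz = 11.8 kHz.
45.7 kHz > fs/2 = 25.4 kHz, folds to fs − 45.7 kHz = 5.1 kHz.
42.5 kHz > fs/2 = 25.4 kHz, folds to fs − 42.5 kHz = 8.3 kHz.
Distinct values: {5.1 kHz, 8.3 kHz, 11.8 kHz} → 3.

3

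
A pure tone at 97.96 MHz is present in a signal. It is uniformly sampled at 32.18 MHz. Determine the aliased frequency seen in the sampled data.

1.42 MHz

97.96 MHz mod fs = 1.42 MHz.
1.42 MHz ≤ fs/2 = 16.09 MHz, appears at 1.42 MHz.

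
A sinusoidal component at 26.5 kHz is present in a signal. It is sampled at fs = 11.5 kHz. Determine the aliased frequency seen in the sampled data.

3.5 kHz

26.5 kHz mod fs = 3.5 kHz.
3.5 kHz ≤ fs/2 = 5.75 kHz, appears at 3.5 kHz.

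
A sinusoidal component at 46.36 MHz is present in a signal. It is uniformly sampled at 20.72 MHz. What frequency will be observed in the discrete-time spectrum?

4.92 MHz

46.36 MHz mod fs = 4.92 MHz.
4.92 MHz ≤ fs/2 = 10.36 MHz, appears at 4.92 MHz.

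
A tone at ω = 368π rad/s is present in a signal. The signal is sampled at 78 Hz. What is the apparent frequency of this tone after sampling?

ω = 368π rad/s → f = ω/(2π) = 184 Hz.
184 Hz mod fs = 28 Hz.
28 Hz ≤ fs/2 = 39 Hz, appears at 28 Hz.

28 Hz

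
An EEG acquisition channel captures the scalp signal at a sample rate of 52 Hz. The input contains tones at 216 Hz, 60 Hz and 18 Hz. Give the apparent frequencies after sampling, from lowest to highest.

8 Hz, 18 Hz

fs/2 = 26 Hz.
216 Hz mod fs = 8 Hz.
8 Hz ≤ fs/2 = 26 Hz, appears at 8 Hz.
60 Hz mod fs = 8 Hz.
8 Hz ≤ fs/2 = 26 Hz, appears at 8 Hz.
18 Hz ≤ fs/2 = 26 Hz, passes unchanged.
Distinct values: {8 Hz, 18 Hz}.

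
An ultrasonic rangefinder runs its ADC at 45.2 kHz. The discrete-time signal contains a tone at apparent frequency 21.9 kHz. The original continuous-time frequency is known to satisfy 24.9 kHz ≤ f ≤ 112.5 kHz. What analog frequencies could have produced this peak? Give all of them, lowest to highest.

Frequencies that alias to 21.9 kHz are k·fs ± 21.9 kHz for integer k ≥ 0.
k=0: 21.9 kHz.
k=1: 23.3 kHz, 67.1 kHz.
k=2: 68.5 kHz, 112.3 kHz.
k=3: 113.7 kHz, 157.5 kHz.
Within [24.9 kHz, 112.5 kHz]: 67.1 kHz, 68.5 kHz, 112.3 kHz.

67.1 kHz, 68.5 kHz, 112.3 kHz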